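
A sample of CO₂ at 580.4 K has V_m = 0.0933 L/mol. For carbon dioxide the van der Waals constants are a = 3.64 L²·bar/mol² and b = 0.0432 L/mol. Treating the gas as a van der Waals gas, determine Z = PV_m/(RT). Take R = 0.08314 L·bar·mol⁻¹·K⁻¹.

Z ≈ 1.054

P = RT/(V_m − b) − a/V_m² = (0.08314)(580.4)/(0.0933 − 0.0432) − 3.64/(0.0933)²
  = 48.254/0.050100 − 418.16 = 963.15 − 418.16 = 544.99 bar
Z = PV_m/(RT) = (544.99)(0.0933)/((0.08314)(580.4)) = 50.848/48.254 = 1.054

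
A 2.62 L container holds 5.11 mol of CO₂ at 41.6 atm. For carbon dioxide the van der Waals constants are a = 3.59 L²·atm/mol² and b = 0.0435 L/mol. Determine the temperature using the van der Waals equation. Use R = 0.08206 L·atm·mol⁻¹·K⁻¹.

T ≈ 316.0 K

T = (P + a n²/V²)(V − nb)/(nR)
P + a n²/V² = 41.6 + (3.59)(5.11)²/(2.62)² = 55.256 atm
V − nb = 2.62 − (5.11)(0.0435) = 2.3977 L
T = (55.256)(2.3977)/((5.11)(0.08206)) = 316.0 K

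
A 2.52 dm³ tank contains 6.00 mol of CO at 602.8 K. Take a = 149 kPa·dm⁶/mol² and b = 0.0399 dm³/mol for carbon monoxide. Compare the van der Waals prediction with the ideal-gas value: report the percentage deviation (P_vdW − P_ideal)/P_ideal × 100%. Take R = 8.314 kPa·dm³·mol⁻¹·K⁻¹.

Ideal: P_ideal = nRT/V = (6.00)(8.314)(602.8)/2.52 = 11932.6 kPa
vdW: P = nRT/(V − nb) − a n²/V² = 30070.1/2.28060 − 5364.00/6.35040 = 13185.2 − 844.671 = 12340.5 kPa
% deviation = (12340.5 − 11932.6)/11932.6 × 100% = 3.42%

3.42 %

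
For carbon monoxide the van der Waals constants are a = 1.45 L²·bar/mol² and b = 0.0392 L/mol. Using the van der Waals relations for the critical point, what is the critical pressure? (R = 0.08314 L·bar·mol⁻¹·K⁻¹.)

For a van der Waals gas, P_c = a/(27b²).
P_c = 1.45/(27×(0.0392)²) = 1.45/0.041489 = 34.95 bar

P_c ≈ 34.95 bar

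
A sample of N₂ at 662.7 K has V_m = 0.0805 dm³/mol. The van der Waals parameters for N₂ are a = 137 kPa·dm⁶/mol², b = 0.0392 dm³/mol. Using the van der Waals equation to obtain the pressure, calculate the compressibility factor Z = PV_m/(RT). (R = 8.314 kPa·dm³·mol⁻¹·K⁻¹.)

P = RT/(V_m − b) − a/V_m² = (8.314)(662.7)/(0.0805 − 0.0392) − 137/(0.0805)²
  = 5509.7/0.041300 − 21141 = 133407 − 21141 = 112266 kPa
Z = PV_m/(RT) = (112266)(0.0805)/((8.314)(662.7)) = 9037.4/5509.7 = 1.640

Z ≈ 1.640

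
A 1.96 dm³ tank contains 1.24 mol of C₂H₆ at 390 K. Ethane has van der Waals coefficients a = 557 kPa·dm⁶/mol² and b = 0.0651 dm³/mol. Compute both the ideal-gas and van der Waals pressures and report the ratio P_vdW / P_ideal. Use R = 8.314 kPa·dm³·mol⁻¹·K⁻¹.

Ideal: P_ideal = nRT/V = (1.24)(8.314)(390)/1.96 = 2051.35 kPa
vdW: P = nRT/(V − nb) − a n²/V² = 4020.65/1.87928 − 856.443/3.84160 = 2139.46 − 222.939 = 1916.52 kPa
Ratio = 1916.52/2051.35 = 0.9343

P_vdW / P_ideal ≈ 0.9343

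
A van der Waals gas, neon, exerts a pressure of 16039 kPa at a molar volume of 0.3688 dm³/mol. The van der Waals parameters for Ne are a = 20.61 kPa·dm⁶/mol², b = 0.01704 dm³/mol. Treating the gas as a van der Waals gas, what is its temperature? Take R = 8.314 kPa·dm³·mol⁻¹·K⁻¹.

T = (P + a/V_m²)(V_m − b)/R
P + a/V_m² = 16039 + 20.61/(0.3688)² = 16191 kPa
V_m − b = 0.3688 − 0.01704 = 0.35176 dm³/mol
T = (16191)(0.35176)/8.314 = 685.0 K

T ≈ 685.0 K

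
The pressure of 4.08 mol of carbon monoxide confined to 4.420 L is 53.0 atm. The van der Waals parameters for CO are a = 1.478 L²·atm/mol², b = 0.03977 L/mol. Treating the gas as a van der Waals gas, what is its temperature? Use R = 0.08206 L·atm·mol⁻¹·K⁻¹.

T ≈ 690.0 K

T = (P + a n²/V²)(V − nb)/(nR)
P + a n²/V² = 53.0 + (1.478)(4.08)²/(4.420)² = 54.259 atm
V − nb = 4.420 − (4.08)(0.03977) = 4.2577 L
T = (54.259)(4.2577)/((4.08)(0.08206)) = 690.0 K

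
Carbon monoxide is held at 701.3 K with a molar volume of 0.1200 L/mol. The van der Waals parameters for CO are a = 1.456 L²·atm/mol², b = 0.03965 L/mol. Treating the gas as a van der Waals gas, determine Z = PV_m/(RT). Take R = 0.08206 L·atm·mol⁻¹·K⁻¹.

Z ≈ 1.283

P = RT/(V_m − b) − a/V_m² = (0.08206)(701.3)/(0.1200 − 0.03965) − 1.456/(0.1200)²
  = 57.549/0.080350 − 101.11 = 716.23 − 101.11 = 615.12 atm
Z = PV_m/(RT) = (615.12)(0.1200)/((0.08206)(701.3)) = 73.814/57.549 = 1.283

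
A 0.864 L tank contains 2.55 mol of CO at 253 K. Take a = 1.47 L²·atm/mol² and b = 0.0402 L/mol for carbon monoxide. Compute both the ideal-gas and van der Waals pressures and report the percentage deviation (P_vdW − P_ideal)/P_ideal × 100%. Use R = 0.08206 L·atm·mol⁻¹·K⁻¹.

Ideal: P_ideal = nRT/V = (2.55)(0.08206)(253)/0.864 = 61.2743 atm
vdW: P = nRT/(V − nb) − a n²/V² = 52.9410/0.761490 − 9.55868/0.746496 = 69.5229 − 12.8047 = 56.7182 atm
% deviation = (56.7182 − 61.2743)/61.2743 × 100% = -7.44%

-7.44 %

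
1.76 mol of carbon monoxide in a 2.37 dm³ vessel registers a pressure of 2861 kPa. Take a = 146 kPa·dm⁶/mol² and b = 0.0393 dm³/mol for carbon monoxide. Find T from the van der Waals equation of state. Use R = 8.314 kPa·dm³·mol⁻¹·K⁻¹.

T ≈ 462.5 K

T = (P + a n²/V²)(V − nb)/(nR)
P + a n²/V² = 2861 + (146)(1.76)²/(2.37)² = 2941.5 kPa
V − nb = 2.37 − (1.76)(0.0393) = 2.3008 dm³
T = (2941.5)(2.3008)/((1.76)(8.314)) = 462.5 K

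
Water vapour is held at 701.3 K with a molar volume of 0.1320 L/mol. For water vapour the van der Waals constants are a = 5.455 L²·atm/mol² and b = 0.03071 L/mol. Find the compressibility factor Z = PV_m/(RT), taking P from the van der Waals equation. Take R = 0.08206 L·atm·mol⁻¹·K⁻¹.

Z ≈ 0.5851

P = RT/(V_m − b) − a/V_m² = (0.08206)(701.3)/(0.1320 − 0.03071) − 5.455/(0.1320)²
  = 57.549/0.10129 − 313.07 = 568.16 − 313.07 = 255.09 atm
Z = PV_m/(RT) = (255.09)(0.1320)/((0.08206)(701.3)) = 33.672/57.549 = 0.5851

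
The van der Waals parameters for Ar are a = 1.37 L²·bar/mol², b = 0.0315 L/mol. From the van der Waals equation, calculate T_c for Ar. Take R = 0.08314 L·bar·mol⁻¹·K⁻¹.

T_c ≈ 155.0 K

For a van der Waals gas, T_c = 8a/(27Rb).
T_c = 8×1.37/(27×0.08314×0.0315) = 10.960/0.070711 = 155.0 K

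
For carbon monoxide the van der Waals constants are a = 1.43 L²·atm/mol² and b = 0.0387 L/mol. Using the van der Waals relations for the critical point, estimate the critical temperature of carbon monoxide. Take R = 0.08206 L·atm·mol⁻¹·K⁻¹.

T_c ≈ 133.4 K

For a van der Waals gas, T_c = 8a/(27Rb).
T_c = 8×1.43/(27×0.08206×0.0387) = 11.440/0.085744 = 133.4 K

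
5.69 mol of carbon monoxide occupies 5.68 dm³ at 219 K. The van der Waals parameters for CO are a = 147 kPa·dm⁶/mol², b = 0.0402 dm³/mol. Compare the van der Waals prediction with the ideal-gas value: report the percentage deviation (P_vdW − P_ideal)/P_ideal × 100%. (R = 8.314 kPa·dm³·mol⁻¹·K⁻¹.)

Ideal: P_ideal = nRT/V = (5.69)(8.314)(219)/5.68 = 1823.97 kPa
vdW: P = nRT/(V − nb) − a n²/V² = 10360.2/5.45126 − 4759.29/32.2624 = 1900.51 − 147.518 = 1752.99 kPa
% deviation = (1752.99 − 1823.97)/1823.97 × 100% = -3.89%

-3.89 %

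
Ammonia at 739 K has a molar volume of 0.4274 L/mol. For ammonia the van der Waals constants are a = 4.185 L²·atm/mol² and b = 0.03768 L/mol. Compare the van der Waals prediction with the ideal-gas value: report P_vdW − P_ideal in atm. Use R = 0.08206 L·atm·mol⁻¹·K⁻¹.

ΔP ≈ -9.19 atm

Ideal: P_ideal = RT/V_m = (0.08206)(739)/0.4274 = 141.887 atm
vdW: P = RT/(V_m − b) − a/V_m² = 60.6423/0.389720 − 4.185/0.182671 = 155.605 − 22.9100 = 132.695 atm
ΔP = 132.695 − 141.887 = -9.19 atm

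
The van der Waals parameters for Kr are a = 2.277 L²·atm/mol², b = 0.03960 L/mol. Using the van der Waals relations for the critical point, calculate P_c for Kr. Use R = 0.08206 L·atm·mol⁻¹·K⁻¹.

P_c ≈ 53.78 atm

For a van der Waals gas, P_c = a/(27b²).
P_c = 2.277/(27×(0.03960)²) = 2.277/0.042340 = 53.78 atm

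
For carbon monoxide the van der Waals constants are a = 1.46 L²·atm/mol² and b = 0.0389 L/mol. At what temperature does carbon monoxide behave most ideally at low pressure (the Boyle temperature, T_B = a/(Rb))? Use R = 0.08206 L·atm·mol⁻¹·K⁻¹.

T_B ≈ 457.4 K

For a van der Waals gas the second virial coefficient B₂ = b − a/(RT) vanishes at T_B = a/(Rb).
T_B = 1.46/(0.08206×0.0389) = 1.46/0.0031921 = 457.4 K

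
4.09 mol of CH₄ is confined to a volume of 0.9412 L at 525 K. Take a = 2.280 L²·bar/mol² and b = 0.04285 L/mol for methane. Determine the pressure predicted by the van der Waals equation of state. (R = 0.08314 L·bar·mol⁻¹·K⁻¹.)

P ≈ 190.0 bar

P = nRT/(V − nb) − a n²/V²
nRT/(V − nb) = (4.09)(0.08314)(525)/(0.9412 − 4.09×0.04285) = 178.52/0.76594 = 233.07 bar
a n²/V² = (2.280)(4.09)²/(0.9412)² = 43.054 bar
P = 233.07 − 43.054 = 190.0 bar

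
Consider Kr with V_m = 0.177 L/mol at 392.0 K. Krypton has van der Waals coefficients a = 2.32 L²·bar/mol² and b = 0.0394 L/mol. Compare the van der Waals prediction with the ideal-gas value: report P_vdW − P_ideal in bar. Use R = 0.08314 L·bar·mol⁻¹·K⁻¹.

ΔP ≈ -21.33 bar

Ideal: P_ideal = RT/V_m = (0.08314)(392.0)/0.177 = 184.129 bar
vdW: P = RT/(V_m − b) − a/V_m² = 32.5909/0.137600 − 2.32/0.0313290 = 236.852 − 74.0528 = 162.799 bar
ΔP = 162.799 − 184.129 = -21.33 bar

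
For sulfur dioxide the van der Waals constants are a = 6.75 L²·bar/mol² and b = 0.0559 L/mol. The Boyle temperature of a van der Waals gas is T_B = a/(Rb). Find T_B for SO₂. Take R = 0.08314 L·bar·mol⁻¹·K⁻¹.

For a van der Waals gas the second virial coefficient B₂ = b − a/(RT) vanishes at T_B = a/(Rb).
T_B = 6.75/(0.08314×0.0559) = 6.75/0.0046475 = 1452 K

T_B ≈ 1452 K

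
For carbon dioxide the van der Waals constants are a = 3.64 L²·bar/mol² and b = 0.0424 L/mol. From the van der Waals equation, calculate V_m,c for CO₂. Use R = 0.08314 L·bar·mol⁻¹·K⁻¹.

V_m,c ≈ 0.1272 L/mol

For a van der Waals gas, V_m,c = 3b.
V_m,c = 3×0.0424 = 0.1272 L/mol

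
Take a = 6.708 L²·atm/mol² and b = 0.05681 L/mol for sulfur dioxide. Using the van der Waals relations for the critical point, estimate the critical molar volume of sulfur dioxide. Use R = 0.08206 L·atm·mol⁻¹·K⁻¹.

For a van der Waals gas, V_m,c = 3b.
V_m,c = 3×0.05681 = 0.1704 L/mol

V_m,c ≈ 0.1704 L/mol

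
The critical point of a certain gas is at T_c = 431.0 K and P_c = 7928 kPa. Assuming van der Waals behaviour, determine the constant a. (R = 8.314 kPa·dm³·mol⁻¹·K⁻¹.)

From T_c = 8a/(27Rb) and P_c = a/(27b²): a = 27 R² T_c²/(64 P_c).
a = 27×(8.314)²×(431.0)²/(64×7928) = 346687629/507392 = 683.3 kPa·dm⁶/mol²

a ≈ 683.3 kPa·dm⁶/mol²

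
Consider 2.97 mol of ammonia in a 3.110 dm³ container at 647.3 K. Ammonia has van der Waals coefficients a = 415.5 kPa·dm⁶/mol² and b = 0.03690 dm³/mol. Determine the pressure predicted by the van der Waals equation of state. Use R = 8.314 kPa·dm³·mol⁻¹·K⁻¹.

P ≈ 4948 kPa

P = nRT/(V − nb) − a n²/V²
nRT/(V − nb) = (2.97)(8.314)(647.3)/(3.110 − 2.97×0.03690) = 15984/3.0004 = 5327.3 kPa
a n²/V² = (415.5)(2.97)²/(3.110)² = 378.93 kPa
P = 5327.3 − 378.93 = 4948 kPa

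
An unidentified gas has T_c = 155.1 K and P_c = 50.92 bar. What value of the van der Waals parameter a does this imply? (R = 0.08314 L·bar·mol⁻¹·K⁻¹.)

From T_c = 8a/(27Rb) and P_c = a/(27b²): a = 27 R² T_c²/(64 P_c).
a = 27×(0.08314)²×(155.1)²/(64×50.92) = 4489.6/3258.9 = 1.378 L²·bar/mol²

a ≈ 1.378 L²·bar/mol²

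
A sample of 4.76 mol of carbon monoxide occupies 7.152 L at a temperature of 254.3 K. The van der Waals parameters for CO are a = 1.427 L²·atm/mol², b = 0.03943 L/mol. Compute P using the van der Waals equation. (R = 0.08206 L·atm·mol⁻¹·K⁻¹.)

P = nRT/(V − nb) − a n²/V²
nRT/(V − nb) = (4.76)(0.08206)(254.3)/(7.152 − 4.76×0.03943) = 99.331/6.9643 = 14.263 atm
a n²/V² = (1.427)(4.76)²/(7.152)² = 0.63210 atm
P = 14.263 − 0.63210 = 13.63 atm

P ≈ 13.63 atm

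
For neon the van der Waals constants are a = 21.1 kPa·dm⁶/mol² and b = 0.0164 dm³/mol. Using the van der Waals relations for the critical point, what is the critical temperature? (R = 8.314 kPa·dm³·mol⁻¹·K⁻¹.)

T_c ≈ 45.85 K

For a van der Waals gas, T_c = 8a/(27Rb).
T_c = 8×21.1/(27×8.314×0.0164) = 168.80/3.6814 = 45.85 K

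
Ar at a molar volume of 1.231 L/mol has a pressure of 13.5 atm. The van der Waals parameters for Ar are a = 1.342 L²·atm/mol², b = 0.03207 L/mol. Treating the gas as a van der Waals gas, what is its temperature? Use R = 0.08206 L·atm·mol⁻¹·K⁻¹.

T = (P + a/V_m²)(V_m − b)/R
P + a/V_m² = 13.5 + 1.342/(1.231)² = 14.386 atm
V_m − b = 1.231 − 0.03207 = 1.1989 L/mol
T = (14.386)(1.1989)/0.08206 = 210.2 K

T ≈ 210.2 K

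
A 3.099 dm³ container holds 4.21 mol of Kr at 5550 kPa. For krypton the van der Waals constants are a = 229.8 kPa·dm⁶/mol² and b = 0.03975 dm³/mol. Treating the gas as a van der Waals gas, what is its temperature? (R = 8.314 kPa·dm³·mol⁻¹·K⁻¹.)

T ≈ 500.4 K

T = (P + a n²/V²)(V − nb)/(nR)
P + a n²/V² = 5550 + (229.8)(4.21)²/(3.099)² = 5974.1 kPa
V − nb = 3.099 − (4.21)(0.03975) = 2.9317 dm³
T = (5974.1)(2.9317)/((4.21)(8.314)) = 500.4 K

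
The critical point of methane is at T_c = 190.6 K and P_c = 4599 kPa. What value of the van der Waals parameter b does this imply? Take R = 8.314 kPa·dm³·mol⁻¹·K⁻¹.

b ≈ 0.04307 dm³/mol

From T_c = 8a/(27Rb) and P_c = a/(27b²): b = R T_c/(8 P_c).
b = (8.314)(190.6)/(8×4599) = 1584.6/36792 = 0.04307 dm³/mol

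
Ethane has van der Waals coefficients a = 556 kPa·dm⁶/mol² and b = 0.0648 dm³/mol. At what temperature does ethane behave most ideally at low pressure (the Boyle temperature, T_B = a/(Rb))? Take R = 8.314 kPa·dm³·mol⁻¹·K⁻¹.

For a van der Waals gas the second virial coefficient B₂ = b − a/(RT) vanishes at T_B = a/(Rb).
T_B = 556/(8.314×0.0648) = 556/0.53875 = 1032 K

T_B ≈ 1032 K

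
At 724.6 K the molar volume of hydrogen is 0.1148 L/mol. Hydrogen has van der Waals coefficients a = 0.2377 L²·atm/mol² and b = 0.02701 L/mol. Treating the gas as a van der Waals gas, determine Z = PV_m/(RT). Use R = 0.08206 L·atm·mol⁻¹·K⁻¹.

Z ≈ 1.273

P = RT/(V_m − b) − a/V_m² = (0.08206)(724.6)/(0.1148 − 0.02701) − 0.2377/(0.1148)²
  = 59.461/0.087790 − 18.036 = 677.31 − 18.036 = 659.27 atm
Z = PV_m/(RT) = (659.27)(0.1148)/((0.08206)(724.6)) = 75.684/59.461 = 1.273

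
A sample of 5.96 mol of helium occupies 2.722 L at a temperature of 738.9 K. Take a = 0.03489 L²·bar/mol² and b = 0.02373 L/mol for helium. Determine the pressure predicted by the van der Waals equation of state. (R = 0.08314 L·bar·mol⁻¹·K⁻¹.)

P ≈ 141.7 bar

P = nRT/(V − nb) − a n²/V²
nRT/(V − nb) = (5.96)(0.08314)(738.9)/(2.722 − 5.96×0.02373) = 366.14/2.5806 = 141.88 bar
a n²/V² = (0.03489)(5.96)²/(2.722)² = 0.16727 bar
P = 141.88 − 0.16727 = 141.7 bar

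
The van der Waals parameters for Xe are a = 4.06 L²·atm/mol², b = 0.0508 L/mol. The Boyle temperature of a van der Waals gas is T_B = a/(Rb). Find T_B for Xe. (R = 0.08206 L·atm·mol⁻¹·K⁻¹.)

For a van der Waals gas the second virial coefficient B₂ = b − a/(RT) vanishes at T_B = a/(Rb).
T_B = 4.06/(0.08206×0.0508) = 4.06/0.0041686 = 973.9 K

T_B ≈ 973.9 K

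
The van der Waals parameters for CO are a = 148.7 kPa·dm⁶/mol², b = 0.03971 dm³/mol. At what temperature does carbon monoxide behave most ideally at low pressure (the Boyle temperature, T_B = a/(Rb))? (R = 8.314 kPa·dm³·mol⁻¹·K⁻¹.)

T_B ≈ 450.4 K

For a van der Waals gas the second virial coefficient B₂ = b − a/(RT) vanishes at T_B = a/(Rb).
T_B = 148.7/(8.314×0.03971) = 148.7/0.33015 = 450.4 K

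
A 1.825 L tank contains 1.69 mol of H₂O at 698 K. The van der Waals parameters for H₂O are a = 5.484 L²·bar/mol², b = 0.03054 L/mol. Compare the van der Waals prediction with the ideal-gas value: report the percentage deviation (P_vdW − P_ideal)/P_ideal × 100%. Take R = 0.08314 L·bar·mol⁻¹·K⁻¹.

-5.84 %

Ideal: P_ideal = nRT/V = (1.69)(0.08314)(698)/1.825 = 53.7390 bar
vdW: P = nRT/(V − nb) − a n²/V² = 98.0736/1.77339 − 15.6629/3.33063 = 55.3029 − 4.70268 = 50.6002 bar
% deviation = (50.6002 − 53.7390)/53.7390 × 100% = -5.84%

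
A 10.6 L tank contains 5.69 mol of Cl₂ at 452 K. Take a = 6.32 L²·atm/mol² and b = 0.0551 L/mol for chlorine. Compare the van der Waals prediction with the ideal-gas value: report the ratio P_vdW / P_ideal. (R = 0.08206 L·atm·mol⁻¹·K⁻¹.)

P_vdW / P_ideal ≈ 0.9390

Ideal: P_ideal = nRT/V = (5.69)(0.08206)(452)/10.6 = 19.9102 atm
vdW: P = nRT/(V − nb) − a n²/V² = 211.048/10.2865 − 204.617/112.360 = 20.5170 − 1.82108 = 18.6959 atm
Ratio = 18.6959/19.9102 = 0.9390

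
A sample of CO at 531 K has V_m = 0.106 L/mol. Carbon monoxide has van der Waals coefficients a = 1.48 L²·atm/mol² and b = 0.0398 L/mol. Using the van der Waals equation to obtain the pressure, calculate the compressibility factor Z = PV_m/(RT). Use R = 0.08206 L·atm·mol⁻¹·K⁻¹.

Z ≈ 1.281

P = RT/(V_m − b) − a/V_m² = (0.08206)(531)/(0.106 − 0.0398) − 1.48/(0.106)²
  = 43.574/0.066200 − 131.72 = 658.22 − 131.72 = 526.50 atm
Z = PV_m/(RT) = (526.50)(0.106)/((0.08206)(531)) = 55.809/43.574 = 1.281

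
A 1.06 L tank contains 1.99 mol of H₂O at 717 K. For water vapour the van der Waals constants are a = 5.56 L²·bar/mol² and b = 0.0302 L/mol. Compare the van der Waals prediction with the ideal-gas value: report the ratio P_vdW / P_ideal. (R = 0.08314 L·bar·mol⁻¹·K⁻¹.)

Ideal: P_ideal = nRT/V = (1.99)(0.08314)(717)/1.06 = 111.912 bar
vdW: P = nRT/(V − nb) − a n²/V² = 118.627/0.999902 − 22.0182/1.12360 = 118.639 − 19.5961 = 99.043 bar
Ratio = 99.043/111.912 = 0.8850

P_vdW / P_ideal ≈ 0.8850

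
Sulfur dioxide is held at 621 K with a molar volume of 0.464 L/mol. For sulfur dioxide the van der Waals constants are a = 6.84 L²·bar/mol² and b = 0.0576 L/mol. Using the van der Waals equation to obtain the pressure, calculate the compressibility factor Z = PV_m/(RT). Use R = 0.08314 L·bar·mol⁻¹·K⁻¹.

P = RT/(V_m − b) − a/V_m² = (0.08314)(621)/(0.464 − 0.0576) − 6.84/(0.464)²
  = 51.630/0.40640 − 31.770 = 127.04 − 31.770 = 95.27 bar
Z = PV_m/(RT) = (95.27)(0.464)/((0.08314)(621)) = 44.205/51.630 = 0.8562

Z ≈ 0.8562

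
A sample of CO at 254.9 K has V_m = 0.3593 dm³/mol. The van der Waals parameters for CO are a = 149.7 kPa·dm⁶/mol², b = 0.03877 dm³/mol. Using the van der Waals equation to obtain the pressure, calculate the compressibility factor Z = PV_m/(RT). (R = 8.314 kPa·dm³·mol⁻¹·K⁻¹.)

Z ≈ 0.9244

P = RT/(V_m − b) − a/V_m² = (8.314)(254.9)/(0.3593 − 0.03877) − 149.7/(0.3593)²
  = 2119.2/0.32053 − 1159.6 = 6611.5 − 1159.6 = 5451.9 kPa
Z = PV_m/(RT) = (5451.9)(0.3593)/((8.314)(254.9)) = 1958.9/2119.2 = 0.9244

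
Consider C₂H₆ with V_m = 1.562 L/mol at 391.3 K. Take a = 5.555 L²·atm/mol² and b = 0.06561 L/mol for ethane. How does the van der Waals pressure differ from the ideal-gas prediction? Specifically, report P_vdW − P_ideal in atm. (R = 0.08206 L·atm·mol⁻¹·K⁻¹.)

ΔP ≈ -1.375 atm

Ideal: P_ideal = RT/V_m = (0.08206)(391.3)/1.562 = 20.5570 atm
vdW: P = RT/(V_m − b) − a/V_m² = 32.1101/1.49639 − 5.555/2.43984 = 21.4584 − 2.27679 = 19.1816 atm
ΔP = 19.1816 − 20.5570 = -1.375 atm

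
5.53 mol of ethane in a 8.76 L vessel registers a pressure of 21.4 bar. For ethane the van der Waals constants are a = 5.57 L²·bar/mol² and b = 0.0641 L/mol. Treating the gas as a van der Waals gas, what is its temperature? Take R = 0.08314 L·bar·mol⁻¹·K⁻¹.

T = (P + a n²/V²)(V − nb)/(nR)
P + a n²/V² = 21.4 + (5.57)(5.53)²/(8.76)² = 23.620 bar
V − nb = 8.76 − (5.53)(0.0641) = 8.4055 L
T = (23.620)(8.4055)/((5.53)(0.08314)) = 431.8 K

T ≈ 431.8 K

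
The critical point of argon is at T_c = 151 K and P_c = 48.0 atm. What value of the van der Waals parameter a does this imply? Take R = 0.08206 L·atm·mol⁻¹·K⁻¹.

a ≈ 1.349 L²·atm/mol²

From T_c = 8a/(27Rb) and P_c = a/(27b²): a = 27 R² T_c²/(64 P_c).
a = 27×(0.08206)²×(151)²/(64×48.0) = 4145.5/3072.0 = 1.349 L²·atm/mol²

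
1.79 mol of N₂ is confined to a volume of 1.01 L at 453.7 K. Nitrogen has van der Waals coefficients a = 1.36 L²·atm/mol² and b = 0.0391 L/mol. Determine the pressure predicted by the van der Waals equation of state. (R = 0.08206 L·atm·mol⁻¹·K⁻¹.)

P ≈ 66.62 atm

P = nRT/(V − nb) − a n²/V²
nRT/(V − nb) = (1.79)(0.08206)(453.7)/(1.01 − 1.79×0.0391) = 66.643/0.94001 = 70.896 atm
a n²/V² = (1.36)(1.79)²/(1.01)² = 4.2717 atm
P = 70.896 − 4.2717 = 66.62 atm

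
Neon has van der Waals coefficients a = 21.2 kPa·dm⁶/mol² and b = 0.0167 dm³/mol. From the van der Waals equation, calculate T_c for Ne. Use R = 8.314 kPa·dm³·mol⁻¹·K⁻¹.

T_c ≈ 45.24 K

For a van der Waals gas, T_c = 8a/(27Rb).
T_c = 8×21.2/(27×8.314×0.0167) = 169.60/3.7488 = 45.24 K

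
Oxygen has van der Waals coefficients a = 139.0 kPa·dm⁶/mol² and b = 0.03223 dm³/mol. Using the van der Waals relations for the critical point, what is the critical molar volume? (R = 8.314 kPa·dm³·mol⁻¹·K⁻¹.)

V_m,c ≈ 0.09669 dm³/mol

For a van der Waals gas, V_m,c = 3b.
V_m,c = 3×0.03223 = 0.09669 dm³/mol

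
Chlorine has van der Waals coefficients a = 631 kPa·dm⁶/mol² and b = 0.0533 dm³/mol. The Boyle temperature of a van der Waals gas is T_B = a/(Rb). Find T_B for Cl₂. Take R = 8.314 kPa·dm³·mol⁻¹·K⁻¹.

For a van der Waals gas the second virial coefficient B₂ = b − a/(RT) vanishes at T_B = a/(Rb).
T_B = 631/(8.314×0.0533) = 631/0.44314 = 1424 K

T_B ≈ 1424 K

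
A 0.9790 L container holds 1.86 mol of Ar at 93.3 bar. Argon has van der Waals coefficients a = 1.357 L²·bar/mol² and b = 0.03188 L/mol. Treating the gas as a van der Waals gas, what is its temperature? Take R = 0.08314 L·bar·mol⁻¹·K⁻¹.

T ≈ 584.0 K

T = (P + a n²/V²)(V − nb)/(nR)
P + a n²/V² = 93.3 + (1.357)(1.86)²/(0.9790)² = 98.198 bar
V − nb = 0.9790 − (1.86)(0.03188) = 0.91970 L
T = (98.198)(0.91970)/((1.86)(0.08314)) = 584.0 K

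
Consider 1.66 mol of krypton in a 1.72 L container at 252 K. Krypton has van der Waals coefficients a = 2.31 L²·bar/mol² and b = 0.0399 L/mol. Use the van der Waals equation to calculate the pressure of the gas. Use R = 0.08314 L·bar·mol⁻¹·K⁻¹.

P ≈ 18.88 bar

P = nRT/(V − nb) − a n²/V²
nRT/(V − nb) = (1.66)(0.08314)(252)/(1.72 − 1.66×0.0399) = 34.779/1.6538 = 21.030 bar
a n²/V² = (2.31)(1.66)²/(1.72)² = 2.1516 bar
P = 21.030 − 2.1516 = 18.88 bar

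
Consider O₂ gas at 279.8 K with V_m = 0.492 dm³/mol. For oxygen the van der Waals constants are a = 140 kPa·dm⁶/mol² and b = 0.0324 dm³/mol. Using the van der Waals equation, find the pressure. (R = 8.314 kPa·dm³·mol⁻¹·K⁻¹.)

P ≈ 4483 kPa

P = RT/(V_m − b) − a/V_m²
RT/(V_m − b) = (8.314)(279.8)/(0.492 − 0.0324) = 2326.3/0.45960 = 5061.6 kPa
a/V_m² = 140/(0.492)² = 578.36 kPa
P = 5061.6 − 578.36 = 4483 kPa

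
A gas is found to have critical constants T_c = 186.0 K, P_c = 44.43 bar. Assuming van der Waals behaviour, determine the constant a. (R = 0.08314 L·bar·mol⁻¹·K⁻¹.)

From T_c = 8a/(27Rb) and P_c = a/(27b²): a = 27 R² T_c²/(64 P_c).
a = 27×(0.08314)²×(186.0)²/(64×44.43) = 6456.7/2843.5 = 2.271 L²·bar/mol²

a ≈ 2.271 L²·bar/mol²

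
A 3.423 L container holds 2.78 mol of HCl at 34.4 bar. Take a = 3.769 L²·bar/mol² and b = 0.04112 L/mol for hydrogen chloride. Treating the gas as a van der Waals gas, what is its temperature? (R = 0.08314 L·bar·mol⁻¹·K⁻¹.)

T = (P + a n²/V²)(V − nb)/(nR)
P + a n²/V² = 34.4 + (3.769)(2.78)²/(3.423)² = 36.886 bar
V − nb = 3.423 − (2.78)(0.04112) = 3.3087 L
T = (36.886)(3.3087)/((2.78)(0.08314)) = 528.0 K

T ≈ 528.0 K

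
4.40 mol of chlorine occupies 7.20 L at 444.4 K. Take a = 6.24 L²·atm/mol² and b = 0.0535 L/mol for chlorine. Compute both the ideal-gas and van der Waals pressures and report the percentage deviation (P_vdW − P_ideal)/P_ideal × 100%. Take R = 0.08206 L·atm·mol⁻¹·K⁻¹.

Ideal: P_ideal = nRT/V = (4.40)(0.08206)(444.4)/7.20 = 22.2857 atm
vdW: P = nRT/(V − nb) − a n²/V² = 160.457/6.96460 − 120.806/51.8400 = 23.0389 − 2.33036 = 20.7085 atm
% deviation = (20.7085 − 22.2857)/22.2857 × 100% = -7.08%

-7.08 %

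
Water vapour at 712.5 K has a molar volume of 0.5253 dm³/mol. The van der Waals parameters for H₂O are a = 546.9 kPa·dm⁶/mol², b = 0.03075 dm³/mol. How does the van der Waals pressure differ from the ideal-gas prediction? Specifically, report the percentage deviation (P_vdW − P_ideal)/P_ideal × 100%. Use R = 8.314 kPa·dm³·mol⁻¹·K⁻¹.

-11.36 %

Ideal: P_ideal = RT/V_m = (8.314)(712.5)/0.5253 = 11276.8 kPa
vdW: P = RT/(V_m − b) − a/V_m² = 5923.73/0.494550 − 546.9/0.275940 = 11978.0 − 1981.95 = 9996.1 kPa
% deviation = (9996.1 − 11276.8)/11276.8 × 100% = -11.36%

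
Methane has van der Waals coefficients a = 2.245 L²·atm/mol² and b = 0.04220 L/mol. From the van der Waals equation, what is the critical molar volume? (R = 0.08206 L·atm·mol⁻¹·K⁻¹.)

For a van der Waals gas, V_m,c = 3b.
V_m,c = 3×0.04220 = 0.1266 L/mol

V_m,c ≈ 0.1266 L/mol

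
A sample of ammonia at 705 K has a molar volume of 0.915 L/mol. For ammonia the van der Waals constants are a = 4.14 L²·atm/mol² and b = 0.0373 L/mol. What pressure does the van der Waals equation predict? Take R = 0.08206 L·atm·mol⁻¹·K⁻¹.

P ≈ 60.97 atm

P = RT/(V_m − b) − a/V_m²
RT/(V_m − b) = (0.08206)(705)/(0.915 − 0.0373) = 57.852/0.87770 = 65.913 atm
a/V_m² = 4.14/(0.915)² = 4.9449 atm
P = 65.913 − 4.9449 = 60.97 atm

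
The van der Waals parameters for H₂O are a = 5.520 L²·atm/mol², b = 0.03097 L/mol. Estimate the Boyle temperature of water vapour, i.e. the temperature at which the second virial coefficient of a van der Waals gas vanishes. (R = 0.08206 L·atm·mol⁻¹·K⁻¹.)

For a van der Waals gas the second virial coefficient B₂ = b − a/(RT) vanishes at T_B = a/(Rb).
T_B = 5.520/(0.08206×0.03097) = 5.520/0.0025414 = 2172 K

T_B ≈ 2172 K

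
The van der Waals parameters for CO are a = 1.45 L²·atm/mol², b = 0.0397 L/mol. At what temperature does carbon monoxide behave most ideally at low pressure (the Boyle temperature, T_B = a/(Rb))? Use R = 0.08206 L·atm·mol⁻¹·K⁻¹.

T_B ≈ 445.1 K

For a van der Waals gas the second virial coefficient B₂ = b − a/(RT) vanishes at T_B = a/(Rb).
T_B = 1.45/(0.08206×0.0397) = 1.45/0.0032578 = 445.1 K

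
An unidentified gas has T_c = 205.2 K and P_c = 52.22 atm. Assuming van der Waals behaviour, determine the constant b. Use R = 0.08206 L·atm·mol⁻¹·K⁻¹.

b ≈ 0.04031 L/mol

From T_c = 8a/(27Rb) and P_c = a/(27b²): b = R T_c/(8 P_c).
b = (0.08206)(205.2)/(8×52.22) = 16.839/417.76 = 0.04031 L/mol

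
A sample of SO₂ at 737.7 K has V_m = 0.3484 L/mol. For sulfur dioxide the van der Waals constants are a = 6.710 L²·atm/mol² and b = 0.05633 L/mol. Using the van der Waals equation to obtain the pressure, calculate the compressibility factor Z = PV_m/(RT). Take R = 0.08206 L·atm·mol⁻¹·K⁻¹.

P = RT/(V_m − b) − a/V_m² = (0.08206)(737.7)/(0.3484 − 0.05633) − 6.710/(0.3484)²
  = 60.536/0.29207 − 55.280 = 207.27 − 55.280 = 151.99 atm
Z = PV_m/(RT) = (151.99)(0.3484)/((0.08206)(737.7)) = 52.953/60.536 = 0.8747

Z ≈ 0.8747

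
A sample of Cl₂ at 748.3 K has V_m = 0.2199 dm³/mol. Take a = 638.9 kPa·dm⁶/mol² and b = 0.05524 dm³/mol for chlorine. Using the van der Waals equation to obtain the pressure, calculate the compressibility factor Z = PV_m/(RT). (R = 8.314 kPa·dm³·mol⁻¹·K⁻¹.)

Z ≈ 0.8685

P = RT/(V_m − b) − a/V_m² = (8.314)(748.3)/(0.2199 − 0.05524) − 638.9/(0.2199)²
  = 6221.4/0.16466 − 13212 = 37783 − 13212 = 24571 kPa
Z = PV_m/(RT) = (24571)(0.2199)/((8.314)(748.3)) = 5403.2/6221.4 = 0.8685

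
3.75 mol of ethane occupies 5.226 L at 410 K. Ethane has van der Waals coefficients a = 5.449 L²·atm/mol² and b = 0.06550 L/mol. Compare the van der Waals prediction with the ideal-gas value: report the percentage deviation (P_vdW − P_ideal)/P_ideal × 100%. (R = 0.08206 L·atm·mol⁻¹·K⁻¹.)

Ideal: P_ideal = nRT/V = (3.75)(0.08206)(410)/5.226 = 24.1422 atm
vdW: P = nRT/(V − nb) − a n²/V² = 126.167/4.98038 − 76.6266/27.3111 = 25.3328 − 2.80569 = 22.5271 atm
% deviation = (22.5271 − 24.1422)/24.1422 × 100% = -6.69%

-6.69 %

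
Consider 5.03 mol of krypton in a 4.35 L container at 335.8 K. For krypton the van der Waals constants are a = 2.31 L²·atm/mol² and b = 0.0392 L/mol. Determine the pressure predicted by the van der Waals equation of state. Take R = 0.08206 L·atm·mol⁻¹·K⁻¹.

P ≈ 30.29 atm

P = nRT/(V − nb) − a n²/V²
nRT/(V − nb) = (5.03)(0.08206)(335.8)/(4.35 − 5.03×0.0392) = 138.61/4.1528 = 33.377 atm
a n²/V² = (2.31)(5.03)²/(4.35)² = 3.0887 atm
P = 33.377 − 3.0887 = 30.29 atm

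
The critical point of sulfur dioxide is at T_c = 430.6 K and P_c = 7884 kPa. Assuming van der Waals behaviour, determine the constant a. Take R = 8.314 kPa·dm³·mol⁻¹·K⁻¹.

From T_c = 8a/(27Rb) and P_c = a/(27b²): a = 27 R² T_c²/(64 P_c).
a = 27×(8.314)²×(430.6)²/(64×7884) = 346044424/504576 = 685.8 kPa·dm⁶/mol²

a ≈ 685.8 kPa·dm⁶/mol²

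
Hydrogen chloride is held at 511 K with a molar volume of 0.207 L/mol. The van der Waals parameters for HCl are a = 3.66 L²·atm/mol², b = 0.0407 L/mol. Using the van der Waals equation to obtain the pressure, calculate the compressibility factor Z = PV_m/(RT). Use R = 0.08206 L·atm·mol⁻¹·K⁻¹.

Z ≈ 0.8231

P = RT/(V_m − b) − a/V_m² = (0.08206)(511)/(0.207 − 0.0407) − 3.66/(0.207)²
  = 41.933/0.16630 − 85.416 = 252.15 − 85.416 = 166.73 atm
Z = PV_m/(RT) = (166.73)(0.207)/((0.08206)(511)) = 34.513/41.933 = 0.8231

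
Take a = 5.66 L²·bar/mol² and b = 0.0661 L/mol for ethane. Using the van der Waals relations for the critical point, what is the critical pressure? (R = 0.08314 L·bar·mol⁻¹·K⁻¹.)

For a van der Waals gas, P_c = a/(27b²).
P_c = 5.66/(27×(0.0661)²) = 5.66/0.11797 = 47.98 bar

P_c ≈ 47.98 bar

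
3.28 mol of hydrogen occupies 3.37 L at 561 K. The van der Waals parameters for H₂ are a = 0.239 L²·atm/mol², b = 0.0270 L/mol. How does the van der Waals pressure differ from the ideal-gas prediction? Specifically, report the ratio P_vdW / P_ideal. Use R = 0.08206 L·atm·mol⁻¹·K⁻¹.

P_vdW / P_ideal ≈ 1.022

Ideal: P_ideal = nRT/V = (3.28)(0.08206)(561)/3.37 = 44.8062 atm
vdW: P = nRT/(V − nb) − a n²/V² = 150.997/3.28144 − 2.57126/11.3569 = 46.0155 − 0.226405 = 45.7891 atm
Ratio = 45.7891/44.8062 = 1.022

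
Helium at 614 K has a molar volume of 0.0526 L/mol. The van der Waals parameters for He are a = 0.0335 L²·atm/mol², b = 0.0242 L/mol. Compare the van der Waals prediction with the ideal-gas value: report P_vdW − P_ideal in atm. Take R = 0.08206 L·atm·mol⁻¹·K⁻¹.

ΔP ≈ 804.1 atm

Ideal: P_ideal = RT/V_m = (0.08206)(614)/0.0526 = 957.887 atm
vdW: P = RT/(V_m − b) − a/V_m² = 50.3848/0.0284000 − 0.0335/0.00276676 = 1774.11 − 12.1080 = 1762.00 atm
ΔP = 1762.00 − 957.887 = 804.1 atm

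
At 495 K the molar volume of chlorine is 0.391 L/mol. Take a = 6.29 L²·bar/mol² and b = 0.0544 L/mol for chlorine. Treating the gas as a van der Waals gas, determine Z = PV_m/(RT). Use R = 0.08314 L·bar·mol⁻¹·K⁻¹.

P = RT/(V_m − b) − a/V_m² = (0.08314)(495)/(0.391 − 0.0544) − 6.29/(0.391)²
  = 41.154/0.33660 − 41.143 = 122.26 − 41.143 = 81.12 bar
Z = PV_m/(RT) = (81.12)(0.391)/((0.08314)(495)) = 31.718/41.154 = 0.7707

Z ≈ 0.7707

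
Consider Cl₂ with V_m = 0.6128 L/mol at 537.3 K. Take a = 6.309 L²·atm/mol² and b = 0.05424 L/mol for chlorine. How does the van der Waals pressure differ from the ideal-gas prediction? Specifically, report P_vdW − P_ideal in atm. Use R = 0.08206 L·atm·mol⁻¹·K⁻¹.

ΔP ≈ -9.814 atm

Ideal: P_ideal = RT/V_m = (0.08206)(537.3)/0.6128 = 71.9498 atm
vdW: P = RT/(V_m − b) − a/V_m² = 44.0908/0.558560 − 6.309/0.375524 = 78.9366 − 16.8005 = 62.1361 atm
ΔP = 62.1361 − 71.9498 = -9.814 atm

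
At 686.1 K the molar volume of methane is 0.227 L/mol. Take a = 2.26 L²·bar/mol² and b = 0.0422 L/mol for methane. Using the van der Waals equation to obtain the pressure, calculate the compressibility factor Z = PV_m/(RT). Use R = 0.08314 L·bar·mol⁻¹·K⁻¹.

Z ≈ 1.054

P = RT/(V_m − b) − a/V_m² = (0.08314)(686.1)/(0.227 − 0.0422) − 2.26/(0.227)²
  = 57.042/0.18480 − 43.859 = 308.67 − 43.859 = 264.81 bar
Z = PV_m/(RT) = (264.81)(0.227)/((0.08314)(686.1)) = 60.112/57.042 = 1.054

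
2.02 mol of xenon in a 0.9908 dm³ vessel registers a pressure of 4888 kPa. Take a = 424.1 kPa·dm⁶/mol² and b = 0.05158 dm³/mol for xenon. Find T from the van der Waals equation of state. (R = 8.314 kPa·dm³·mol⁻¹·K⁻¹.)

T = (P + a n²/V²)(V − nb)/(nR)
P + a n²/V² = 4888 + (424.1)(2.02)²/(0.9908)² = 6650.8 kPa
V − nb = 0.9908 − (2.02)(0.05158) = 0.88661 dm³
T = (6650.8)(0.88661)/((2.02)(8.314)) = 351.1 K

T ≈ 351.1 K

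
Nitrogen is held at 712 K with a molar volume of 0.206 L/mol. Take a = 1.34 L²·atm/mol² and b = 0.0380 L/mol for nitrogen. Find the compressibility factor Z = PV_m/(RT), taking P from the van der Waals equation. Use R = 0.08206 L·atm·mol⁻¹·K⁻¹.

P = RT/(V_m − b) − a/V_m² = (0.08206)(712)/(0.206 − 0.0380) − 1.34/(0.206)²
  = 58.427/0.16800 − 31.577 = 347.78 − 31.577 = 316.20 atm
Z = PV_m/(RT) = (316.20)(0.206)/((0.08206)(712)) = 65.137/58.427 = 1.115

Z ≈ 1.115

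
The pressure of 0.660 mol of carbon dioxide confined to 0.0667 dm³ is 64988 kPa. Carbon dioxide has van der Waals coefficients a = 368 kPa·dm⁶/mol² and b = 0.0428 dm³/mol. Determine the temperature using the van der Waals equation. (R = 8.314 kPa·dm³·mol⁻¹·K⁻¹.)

T ≈ 707.9 K

T = (P + a n²/V²)(V − nb)/(nR)
P + a n²/V² = 64988 + (368)(0.660)²/(0.0667)² = 101020 kPa
V − nb = 0.0667 − (0.660)(0.0428) = 0.038452 dm³
T = (101020)(0.038452)/((0.660)(8.314)) = 707.9 K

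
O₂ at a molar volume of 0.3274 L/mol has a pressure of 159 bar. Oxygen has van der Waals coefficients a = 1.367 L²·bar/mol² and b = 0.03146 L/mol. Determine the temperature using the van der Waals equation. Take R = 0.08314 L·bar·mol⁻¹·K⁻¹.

T = (P + a/V_m²)(V_m − b)/R
P + a/V_m² = 159 + 1.367/(0.3274)² = 171.75 bar
V_m − b = 0.3274 − 0.03146 = 0.29594 L/mol
T = (171.75)(0.29594)/0.08314 = 611.4 K

T ≈ 611.4 K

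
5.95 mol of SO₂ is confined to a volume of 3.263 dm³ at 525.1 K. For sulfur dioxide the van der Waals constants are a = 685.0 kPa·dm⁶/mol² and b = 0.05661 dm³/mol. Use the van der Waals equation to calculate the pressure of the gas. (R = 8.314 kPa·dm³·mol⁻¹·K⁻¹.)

P ≈ 6599 kPa

P = nRT/(V − nb) − a n²/V²
nRT/(V − nb) = (5.95)(8.314)(525.1)/(3.263 − 5.95×0.05661) = 25976/2.9262 = 8877.0 kPa
a n²/V² = (685.0)(5.95)²/(3.263)² = 2277.7 kPa
P = 8877.0 − 2277.7 = 6599 kPa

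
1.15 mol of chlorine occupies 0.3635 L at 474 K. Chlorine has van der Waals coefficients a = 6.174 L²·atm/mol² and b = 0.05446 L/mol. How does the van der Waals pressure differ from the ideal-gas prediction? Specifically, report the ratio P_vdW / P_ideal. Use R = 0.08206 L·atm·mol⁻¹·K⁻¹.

Ideal: P_ideal = nRT/V = (1.15)(0.08206)(474)/0.3635 = 123.056 atm
vdW: P = nRT/(V − nb) − a n²/V² = 44.7309/0.300871 − 8.16512/0.132132 = 148.671 − 61.7952 = 86.876 atm
Ratio = 86.876/123.056 = 0.7060

P_vdW / P_ideal ≈ 0.7060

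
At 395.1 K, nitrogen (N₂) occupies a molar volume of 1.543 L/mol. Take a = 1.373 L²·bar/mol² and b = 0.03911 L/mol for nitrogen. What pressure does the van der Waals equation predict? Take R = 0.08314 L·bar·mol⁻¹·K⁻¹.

P = RT/(V_m − b) − a/V_m²
RT/(V_m − b) = (0.08314)(395.1)/(1.543 − 0.03911) = 32.849/1.5039 = 21.843 bar
a/V_m² = 1.373/(1.543)² = 0.57669 bar
P = 21.843 − 0.57669 = 21.27 bar

P ≈ 21.27 bar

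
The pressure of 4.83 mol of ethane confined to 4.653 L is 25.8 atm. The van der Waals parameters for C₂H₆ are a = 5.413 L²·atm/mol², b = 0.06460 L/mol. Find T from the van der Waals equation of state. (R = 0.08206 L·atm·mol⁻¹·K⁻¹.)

T ≈ 346.5 K

T = (P + a n²/V²)(V − nb)/(nR)
P + a n²/V² = 25.8 + (5.413)(4.83)²/(4.653)² = 31.633 atm
V − nb = 4.653 − (4.83)(0.06460) = 4.3410 L
T = (31.633)(4.3410)/((4.83)(0.08206)) = 346.5 K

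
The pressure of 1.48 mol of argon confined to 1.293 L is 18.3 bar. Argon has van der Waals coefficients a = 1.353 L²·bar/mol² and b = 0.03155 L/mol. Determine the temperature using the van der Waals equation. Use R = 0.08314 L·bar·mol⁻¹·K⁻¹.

T = (P + a n²/V²)(V − nb)/(nR)
P + a n²/V² = 18.3 + (1.353)(1.48)²/(1.293)² = 20.073 bar
V − nb = 1.293 − (1.48)(0.03155) = 1.2463 L
T = (20.073)(1.2463)/((1.48)(0.08314)) = 203.3 K

T ≈ 203.3 K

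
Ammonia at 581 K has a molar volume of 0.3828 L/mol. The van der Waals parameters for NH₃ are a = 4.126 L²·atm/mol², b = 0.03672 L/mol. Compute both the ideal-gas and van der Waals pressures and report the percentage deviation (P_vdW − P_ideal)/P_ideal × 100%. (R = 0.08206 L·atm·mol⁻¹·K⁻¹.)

-12.00 %

Ideal: P_ideal = RT/V_m = (0.08206)(581)/0.3828 = 124.548 atm
vdW: P = RT/(V_m − b) − a/V_m² = 47.6769/0.346080 − 4.126/0.146536 = 137.763 − 28.1569 = 109.606 atm
% deviation = (109.606 − 124.548)/124.548 × 100% = -12.00%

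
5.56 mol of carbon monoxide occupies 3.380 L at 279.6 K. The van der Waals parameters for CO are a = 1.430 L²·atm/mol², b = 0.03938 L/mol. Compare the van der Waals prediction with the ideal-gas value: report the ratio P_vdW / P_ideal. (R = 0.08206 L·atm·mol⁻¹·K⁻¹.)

P_vdW / P_ideal ≈ 0.9667

Ideal: P_ideal = nRT/V = (5.56)(0.08206)(279.6)/3.380 = 37.7422 atm
vdW: P = nRT/(V − nb) − a n²/V² = 127.569/3.16105 − 44.2064/11.4244 = 40.3565 − 3.86947 = 36.4870 atm
Ratio = 36.4870/37.7422 = 0.9667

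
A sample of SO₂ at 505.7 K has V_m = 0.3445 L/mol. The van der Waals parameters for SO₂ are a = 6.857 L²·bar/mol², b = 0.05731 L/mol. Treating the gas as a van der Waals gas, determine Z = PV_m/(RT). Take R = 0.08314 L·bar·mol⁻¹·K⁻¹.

P = RT/(V_m − b) − a/V_m² = (0.08314)(505.7)/(0.3445 − 0.05731) − 6.857/(0.3445)²
  = 42.044/0.28719 − 57.777 = 146.40 − 57.777 = 88.62 bar
Z = PV_m/(RT) = (88.62)(0.3445)/((0.08314)(505.7)) = 30.530/42.044 = 0.7261

Z ≈ 0.7261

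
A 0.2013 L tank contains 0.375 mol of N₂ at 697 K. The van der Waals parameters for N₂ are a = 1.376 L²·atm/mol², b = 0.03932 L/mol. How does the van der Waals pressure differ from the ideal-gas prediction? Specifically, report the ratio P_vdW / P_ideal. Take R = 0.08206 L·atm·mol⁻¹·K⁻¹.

P_vdW / P_ideal ≈ 1.034

Ideal: P_ideal = nRT/V = (0.375)(0.08206)(697)/0.2013 = 106.550 atm
vdW: P = nRT/(V − nb) − a n²/V² = 21.4484/0.186555 − 0.193500/0.0405217 = 114.971 − 4.77522 = 110.196 atm
Ratio = 110.196/106.550 = 1.034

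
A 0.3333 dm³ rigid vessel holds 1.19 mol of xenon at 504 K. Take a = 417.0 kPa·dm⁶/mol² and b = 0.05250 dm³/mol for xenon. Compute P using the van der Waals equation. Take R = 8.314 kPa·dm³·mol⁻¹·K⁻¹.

P ≈ 13096 kPa

P = nRT/(V − nb) − a n²/V²
nRT/(V − nb) = (1.19)(8.314)(504)/(0.3333 − 1.19×0.05250) = 4986.4/0.27083 = 18412 kPa
a n²/V² = (417.0)(1.19)²/(0.3333)² = 5315.7 kPa
P = 18412 − 5315.7 = 13096 kPa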